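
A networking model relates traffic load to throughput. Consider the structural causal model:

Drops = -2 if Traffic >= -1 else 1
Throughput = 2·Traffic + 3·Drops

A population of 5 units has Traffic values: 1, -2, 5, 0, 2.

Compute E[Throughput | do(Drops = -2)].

-3.6

do(Drops=-2) breaks Drops's dependence on Traffic. With Drops=-2 fixed, Throughput across the units is -4, -10, 4, -6, -2, mean -3.6.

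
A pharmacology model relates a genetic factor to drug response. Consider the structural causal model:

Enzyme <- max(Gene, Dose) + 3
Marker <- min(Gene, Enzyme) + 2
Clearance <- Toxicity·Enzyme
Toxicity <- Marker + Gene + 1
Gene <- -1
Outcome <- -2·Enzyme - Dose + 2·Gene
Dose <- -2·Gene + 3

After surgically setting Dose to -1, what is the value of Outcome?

-5

Under do(Dose=-1), the mechanism Dose <- -2·Gene + 3 is discarded; Dose is fixed at -1.
Enzyme = max(Gene, Dose) + 3  [with Gene=-1, Dose=-1]  = 2
Outcome = -2·Enzyme - Dose + 2·Gene  [with Enzyme=2, Dose=-1, Gene=-1]  = -5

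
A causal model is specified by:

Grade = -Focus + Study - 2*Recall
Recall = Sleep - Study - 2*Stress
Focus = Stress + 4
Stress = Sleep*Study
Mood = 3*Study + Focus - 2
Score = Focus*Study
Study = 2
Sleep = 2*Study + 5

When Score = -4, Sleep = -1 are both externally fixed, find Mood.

The joint intervention fixes Score = -4, Sleep = -1, removing each variable's own equation.
Stress = Sleep*Study  [with Sleep=-1, Study=2]  = -2
Focus = Stress + 4  [with Stress=-2]  = 2
Mood = 3*Study + Focus - 2  [with Study=2, Focus=2]  = 6

6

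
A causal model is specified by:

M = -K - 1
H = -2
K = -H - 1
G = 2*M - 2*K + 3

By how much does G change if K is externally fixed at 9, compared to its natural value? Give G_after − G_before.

-32

Under do(K=9), the mechanism K = -H - 1 is discarded; K is fixed at 9.
M = -K - 1  [with K=9]  = -10
G = 2*M - 2*K + 3  [with M=-10, K=9]  = -35
Without intervention: K = -H - 1  [with H=-2]  = 1; M = -K - 1  [with K=1]  = -2; G = 2*M - 2*K + 3  [with M=-2, K=1]  = -3.
Change = -35 − (-3) = -32.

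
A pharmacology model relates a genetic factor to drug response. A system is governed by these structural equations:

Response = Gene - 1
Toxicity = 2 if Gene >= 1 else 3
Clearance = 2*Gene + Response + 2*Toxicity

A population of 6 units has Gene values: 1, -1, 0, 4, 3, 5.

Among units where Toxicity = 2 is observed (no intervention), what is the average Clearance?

12.75

Conditioning on Toxicity=2 selects the 4 unit(s) with Gene ∈ {1, 4, 3, 5}. Their Clearance values: 6, 15, 12, 18. Mean = 12.75.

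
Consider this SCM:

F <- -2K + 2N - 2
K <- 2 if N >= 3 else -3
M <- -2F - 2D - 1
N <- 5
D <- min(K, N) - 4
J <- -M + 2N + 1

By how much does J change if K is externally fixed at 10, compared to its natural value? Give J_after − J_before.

Under do(K=10), the mechanism K <- 2 if N >= 3 else -3 is discarded; K is fixed at 10.
D = min(K, N) - 4  [with K=10, N=5]  = 1
F = -2K + 2N - 2  [with K=10, N=5]  = -12
M = -2F - 2D - 1  [with F=-12, D=1]  = 21
J = -M + 2N + 1  [with M=21, N=5]  = -10
Without intervention: K = 2 if N >= 3 else -3  [with N=5]  = 2; D = min(K, N) - 4  [with K=2, N=5]  = -2; F = -2K + 2N - 2  [with K=2, N=5]  = 4; M = -2F - 2D - 1  [with F=4, D=-2]  = -5; J = -M + 2N + 1  [with M=-5, N=5]  = 16.
Change = -10 − 16 = -26.

-26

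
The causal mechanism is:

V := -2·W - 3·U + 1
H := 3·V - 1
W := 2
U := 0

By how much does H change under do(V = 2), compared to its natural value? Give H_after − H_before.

The intervention breaks the incoming arrows to V: V := -2·W - 3·U + 1 no longer applies, and V = 2.
H = 3·V - 1  [with V=2]  = 5
Without intervention: V = -2·W - 3·U + 1  [with W=2, U=0]  = -3; H = 3·V - 1  [with V=-3]  = -10.
Change = 5 − (-10) = 15.

15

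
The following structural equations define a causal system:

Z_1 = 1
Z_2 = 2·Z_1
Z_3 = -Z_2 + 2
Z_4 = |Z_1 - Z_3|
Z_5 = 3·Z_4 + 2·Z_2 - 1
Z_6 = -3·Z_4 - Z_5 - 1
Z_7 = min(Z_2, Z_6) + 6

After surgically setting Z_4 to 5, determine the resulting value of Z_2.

The intervention breaks the incoming arrows to Z_4: Z_4 = |Z_1 - Z_3| no longer applies, and Z_4 = 5.
Since Z_2 is not a descendant of the intervened variable, it is unaffected.
Z_2 = 2·Z_1  [with Z_1=1]  = 2

2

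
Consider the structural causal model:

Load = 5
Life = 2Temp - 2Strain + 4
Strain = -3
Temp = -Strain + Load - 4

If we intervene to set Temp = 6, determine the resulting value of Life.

22

The intervention breaks the incoming arrows to Temp: Temp = -Strain + Load - 4 no longer applies, and Temp = 6.
Life = 2Temp - 2Strain + 4  [with Temp=6, Strain=-3]  = 22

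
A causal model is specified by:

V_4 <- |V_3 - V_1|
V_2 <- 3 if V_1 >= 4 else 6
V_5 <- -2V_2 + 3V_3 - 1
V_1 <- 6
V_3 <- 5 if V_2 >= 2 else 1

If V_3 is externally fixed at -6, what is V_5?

do(V_3=-6) replaces the equation V_3 <- 5 if V_2 >= 2 else 1 with the constant V_3 = -6.
V_2 = 3 if V_1 >= 4 else 6  [with V_1=6]  = 3
V_5 = -2V_2 + 3V_3 - 1  [with V_2=3, V_3=-6]  = -25

-25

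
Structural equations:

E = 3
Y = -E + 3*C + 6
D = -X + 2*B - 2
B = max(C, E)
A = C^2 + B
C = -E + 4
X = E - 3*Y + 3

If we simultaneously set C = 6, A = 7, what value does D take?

67

Under do(C = 6, A = 7), each intervened variable's structural equation is replaced by its fixed value.
Y = -E + 3*C + 6  [with E=3, C=6]  = 21
X = E - 3*Y + 3  [with E=3, Y=21]  = -57
B = max(C, E)  [with C=6, E=3]  = 6
D = -X + 2*B - 2  [with X=-57, B=6]  = 67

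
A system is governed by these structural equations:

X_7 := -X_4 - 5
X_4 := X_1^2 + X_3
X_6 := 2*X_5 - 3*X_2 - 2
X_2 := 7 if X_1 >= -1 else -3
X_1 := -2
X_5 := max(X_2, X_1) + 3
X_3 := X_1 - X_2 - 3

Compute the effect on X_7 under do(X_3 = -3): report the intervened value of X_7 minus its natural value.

The intervention breaks the incoming arrows to X_3: X_3 := X_1 - X_2 - 3 no longer applies, and X_3 = -3.
X_4 = X_1^2 + X_3  [with X_1=-2, X_3=-3]  = 1
X_7 = -X_4 - 5  [with X_4=1]  = -6
Without intervention: X_2 = 7 if X_1 >= -1 else -3  [with X_1=-2]  = -3; X_3 = X_1 - X_2 - 3  [with X_1=-2, X_2=-3]  = -2; X_4 = X_1^2 + X_3  [with X_1=-2, X_3=-2]  = 2; X_7 = -X_4 - 5  [with X_4=2]  = -7.
Change = -6 − (-7) = 1.

1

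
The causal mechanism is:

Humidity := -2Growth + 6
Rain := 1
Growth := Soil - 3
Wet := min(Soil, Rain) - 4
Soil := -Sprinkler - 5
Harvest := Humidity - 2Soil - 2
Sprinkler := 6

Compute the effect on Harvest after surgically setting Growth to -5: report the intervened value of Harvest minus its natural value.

Under do(Growth=-5), the mechanism Growth := Soil - 3 is discarded; Growth is fixed at -5.
Soil = -Sprinkler - 5  [with Sprinkler=6]  = -11
Humidity = -2Growth + 6  [with Growth=-5]  = 16
Harvest = Humidity - 2Soil - 2  [with Humidity=16, Soil=-11]  = 36
Without intervention: Soil = -Sprinkler - 5  [with Sprinkler=6]  = -11; Growth = Soil - 3  [with Soil=-11]  = -14; Humidity = -2Growth + 6  [with Growth=-14]  = 34; Harvest = Humidity - 2Soil - 2  [with Humidity=34, Soil=-11]  = 54.
Change = 36 − 54 = -18.

-18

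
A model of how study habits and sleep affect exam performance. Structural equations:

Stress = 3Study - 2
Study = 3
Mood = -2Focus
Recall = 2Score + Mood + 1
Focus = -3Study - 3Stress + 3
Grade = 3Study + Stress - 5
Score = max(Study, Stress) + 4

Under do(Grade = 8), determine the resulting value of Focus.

Intervening sets Grade = 8 and removes its equation (Grade = 3Study + Stress - 5).
Focus is not downstream of the intervention, so its value is determined by the original equations.
Stress = 3Study - 2  [with Study=3]  = 7
Focus = -3Study - 3Stress + 3  [with Study=3, Stress=7]  = -27

-27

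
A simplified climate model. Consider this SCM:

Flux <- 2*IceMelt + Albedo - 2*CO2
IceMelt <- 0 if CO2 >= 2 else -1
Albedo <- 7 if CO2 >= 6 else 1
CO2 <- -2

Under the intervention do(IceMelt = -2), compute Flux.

Under do(IceMelt=-2), the mechanism IceMelt <- 0 if CO2 >= 2 else -1 is discarded; IceMelt is fixed at -2.
Albedo = 7 if CO2 >= 6 else 1  [with CO2=-2]  = 1
Flux = 2*IceMelt + Albedo - 2*CO2  [with IceMelt=-2, Albedo=1, CO2=-2]  = 1

1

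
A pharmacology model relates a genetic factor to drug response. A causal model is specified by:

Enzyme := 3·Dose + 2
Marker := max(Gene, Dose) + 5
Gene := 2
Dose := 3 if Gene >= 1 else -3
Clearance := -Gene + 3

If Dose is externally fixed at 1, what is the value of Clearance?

1

do(Dose=1) replaces the equation Dose := 3 if Gene >= 1 else -3 with the constant Dose = 1.
Since Clearance is not a descendant of the intervened variable, it is unaffected.
Clearance = -Gene + 3  [with Gene=2]  = 1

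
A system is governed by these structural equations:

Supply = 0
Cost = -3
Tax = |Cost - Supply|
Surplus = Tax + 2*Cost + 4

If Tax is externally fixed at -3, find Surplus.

The intervention breaks the incoming arrows to Tax: Tax = |Cost - Supply| no longer applies, and Tax = -3.
Surplus = Tax + 2*Cost + 4  [with Tax=-3, Cost=-3]  = -5

-5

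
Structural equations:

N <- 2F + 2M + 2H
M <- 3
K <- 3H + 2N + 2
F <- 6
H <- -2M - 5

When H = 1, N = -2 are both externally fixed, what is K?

1

Setting H = 1, N = -2 by intervention discards those variables' equations.
K = 3H + 2N + 2  [with H=1, N=-2]  = 1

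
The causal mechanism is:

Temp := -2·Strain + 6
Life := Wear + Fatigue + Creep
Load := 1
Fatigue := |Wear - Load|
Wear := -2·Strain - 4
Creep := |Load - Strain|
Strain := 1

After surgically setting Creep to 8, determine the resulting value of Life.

9

The intervention breaks the incoming arrows to Creep: Creep := |Load - Strain| no longer applies, and Creep = 8.
Wear = -2·Strain - 4  [with Strain=1]  = -6
Fatigue = |Wear - Load|  [with Wear=-6, Load=1]  = 7
Life = Wear + Fatigue + Creep  [with Wear=-6, Fatigue=7, Creep=8]  = 9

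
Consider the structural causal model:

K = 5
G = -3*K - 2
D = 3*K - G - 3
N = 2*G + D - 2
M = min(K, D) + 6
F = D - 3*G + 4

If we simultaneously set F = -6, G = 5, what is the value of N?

15

Under do(F = -6, G = 5), each intervened variable's structural equation is replaced by its fixed value.
D = 3*K - G - 3  [with K=5, G=5]  = 7
N = 2*G + D - 2  [with G=5, D=7]  = 15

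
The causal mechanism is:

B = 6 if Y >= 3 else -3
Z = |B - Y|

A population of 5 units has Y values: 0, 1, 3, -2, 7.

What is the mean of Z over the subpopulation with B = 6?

2

Observing B=6 restricts to units where B's equation naturally yields 6: Y ∈ {3, 7}. In that subpopulation Z = 3, 1, mean 2.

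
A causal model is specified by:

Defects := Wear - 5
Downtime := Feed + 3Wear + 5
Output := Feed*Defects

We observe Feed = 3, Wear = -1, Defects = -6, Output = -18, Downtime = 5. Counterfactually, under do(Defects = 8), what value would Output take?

The intervention breaks the incoming arrows to Defects: Defects := Wear - 5 no longer applies, and Defects = 8.
Output = Feed*Defects  [with Feed=3, Defects=8]  = 24

24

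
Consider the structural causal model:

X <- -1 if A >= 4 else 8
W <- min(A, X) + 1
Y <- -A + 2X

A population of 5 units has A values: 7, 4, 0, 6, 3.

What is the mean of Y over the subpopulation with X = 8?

Conditioning on X=8 selects the 2 unit(s) with A ∈ {0, 3}. Their Y values: 16, 13. Mean = 14.5.

14.5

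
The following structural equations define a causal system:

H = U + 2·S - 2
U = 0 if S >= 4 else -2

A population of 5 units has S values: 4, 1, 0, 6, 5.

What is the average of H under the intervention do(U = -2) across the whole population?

The intervention sets U=-2 in all 5 units regardless of S. Recomputing H per unit gives 4, -2, -4, 8, 6; average 2.4.

2.4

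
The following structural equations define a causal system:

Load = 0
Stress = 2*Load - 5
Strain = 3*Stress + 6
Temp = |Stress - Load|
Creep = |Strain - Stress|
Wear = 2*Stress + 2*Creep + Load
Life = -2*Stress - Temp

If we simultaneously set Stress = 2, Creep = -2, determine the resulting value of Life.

-6

The joint intervention fixes Stress = 2, Creep = -2, removing each variable's own equation.
Temp = |Stress - Load|  [with Stress=2, Load=0]  = 2
Life = -2*Stress - Temp  [with Stress=2, Temp=2]  = -6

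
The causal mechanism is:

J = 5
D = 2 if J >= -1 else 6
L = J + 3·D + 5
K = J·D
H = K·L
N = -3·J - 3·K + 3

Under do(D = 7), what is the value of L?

The intervention breaks the incoming arrows to D: D = 2 if J >= -1 else 6 no longer applies, and D = 7.
L = J + 3·D + 5  [with J=5, D=7]  = 31

31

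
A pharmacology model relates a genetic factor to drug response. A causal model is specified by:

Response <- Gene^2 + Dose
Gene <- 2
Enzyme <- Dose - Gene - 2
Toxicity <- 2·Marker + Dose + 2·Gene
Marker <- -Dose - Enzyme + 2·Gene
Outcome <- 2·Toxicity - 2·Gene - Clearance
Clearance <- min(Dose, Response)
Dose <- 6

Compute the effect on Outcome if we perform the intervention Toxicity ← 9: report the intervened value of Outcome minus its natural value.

14

Intervening sets Toxicity = 9 and removes its equation (Toxicity <- 2·Marker + Dose + 2·Gene).
Response = Gene^2 + Dose  [with Gene=2, Dose=6]  = 10
Clearance = min(Dose, Response)  [with Dose=6, Response=10]  = 6
Outcome = 2·Toxicity - 2·Gene - Clearance  [with Toxicity=9, Gene=2, Clearance=6]  = 8
Without intervention: Enzyme = Dose - Gene - 2  [with Dose=6, Gene=2]  = 2; Marker = -Dose - Enzyme + 2·Gene  [with Dose=6, Enzyme=2, Gene=2]  = -4; Response = Gene^2 + Dose  [with Gene=2, Dose=6]  = 10; Toxicity = 2·Marker + Dose + 2·Gene  [with Marker=-4, Dose=6, Gene=2]  = 2; Clearance = min(Dose, Response)  [with Dose=6, Response=10]  = 6; Outcome = 2·Toxicity - 2·Gene - Clearance  [with Toxicity=2, Gene=2, Clearance=6]  = -6.
Change = 8 − (-6) = 14.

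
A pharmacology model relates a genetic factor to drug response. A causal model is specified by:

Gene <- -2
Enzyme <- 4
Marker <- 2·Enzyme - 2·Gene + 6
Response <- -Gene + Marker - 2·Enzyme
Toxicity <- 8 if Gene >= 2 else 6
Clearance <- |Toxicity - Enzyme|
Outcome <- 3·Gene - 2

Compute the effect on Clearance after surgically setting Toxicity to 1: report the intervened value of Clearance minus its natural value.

1

The intervention breaks the incoming arrows to Toxicity: Toxicity <- 8 if Gene >= 2 else 6 no longer applies, and Toxicity = 1.
Clearance = |Toxicity - Enzyme|  [with Toxicity=1, Enzyme=4]  = 3
Without intervention: Toxicity = 8 if Gene >= 2 else 6  [with Gene=-2]  = 6; Clearance = |Toxicity - Enzyme|  [with Toxicity=6, Enzyme=4]  = 2.
Change = 3 − 2 = 1.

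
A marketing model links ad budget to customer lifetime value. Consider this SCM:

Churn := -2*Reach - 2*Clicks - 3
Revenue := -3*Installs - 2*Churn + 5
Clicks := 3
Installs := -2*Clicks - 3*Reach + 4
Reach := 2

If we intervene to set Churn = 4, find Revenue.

Intervening sets Churn = 4 and removes its equation (Churn := -2*Reach - 2*Clicks - 3).
Installs = -2*Clicks - 3*Reach + 4  [with Clicks=3, Reach=2]  = -8
Revenue = -3*Installs - 2*Churn + 5  [with Installs=-8, Churn=4]  = 21

21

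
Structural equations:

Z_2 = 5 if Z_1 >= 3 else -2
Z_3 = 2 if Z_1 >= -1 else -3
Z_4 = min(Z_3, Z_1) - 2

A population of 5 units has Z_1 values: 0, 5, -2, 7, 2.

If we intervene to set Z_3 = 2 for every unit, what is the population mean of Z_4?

do(Z_3=2) breaks Z_3's dependence on Z_1. With Z_3=2 fixed, Z_4 across the units is -2, 0, -4, 0, 0, mean -1.2.

-1.2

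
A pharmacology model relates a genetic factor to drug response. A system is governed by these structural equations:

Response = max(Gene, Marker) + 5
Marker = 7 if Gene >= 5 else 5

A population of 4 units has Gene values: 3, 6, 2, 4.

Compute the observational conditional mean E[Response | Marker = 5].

Conditioning on Marker=5 selects the 3 unit(s) with Gene ∈ {3, 2, 4}. Their Response values: 10, 10, 10. Mean = 10.

10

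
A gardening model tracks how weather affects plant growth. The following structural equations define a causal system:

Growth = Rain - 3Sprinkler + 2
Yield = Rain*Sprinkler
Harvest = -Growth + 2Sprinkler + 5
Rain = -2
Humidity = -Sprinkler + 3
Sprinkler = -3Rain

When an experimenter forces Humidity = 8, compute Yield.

-12

Intervening sets Humidity = 8 and removes its equation (Humidity = -Sprinkler + 3).
No directed path runs from Humidity to Yield, so Yield keeps its natural value.
Sprinkler = -3Rain  [with Rain=-2]  = 6
Yield = Rain*Sprinkler  [with Rain=-2, Sprinkler=6]  = -12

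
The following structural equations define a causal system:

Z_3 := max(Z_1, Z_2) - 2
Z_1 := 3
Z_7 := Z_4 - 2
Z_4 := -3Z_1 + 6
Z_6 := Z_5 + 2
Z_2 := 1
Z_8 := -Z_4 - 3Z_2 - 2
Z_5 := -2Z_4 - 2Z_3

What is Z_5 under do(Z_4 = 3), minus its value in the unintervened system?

-12

Intervening sets Z_4 = 3 and removes its equation (Z_4 := -3Z_1 + 6).
Z_3 = max(Z_1, Z_2) - 2  [with Z_1=3, Z_2=1]  = 1
Z_5 = -2Z_4 - 2Z_3  [with Z_4=3, Z_3=1]  = -8
Without intervention: Z_3 = max(Z_1, Z_2) - 2  [with Z_1=3, Z_2=1]  = 1; Z_4 = -3Z_1 + 6  [with Z_1=3]  = -3; Z_5 = -2Z_4 - 2Z_3  [with Z_4=-3, Z_3=1]  = 4.
Change = -8 − 4 = -12.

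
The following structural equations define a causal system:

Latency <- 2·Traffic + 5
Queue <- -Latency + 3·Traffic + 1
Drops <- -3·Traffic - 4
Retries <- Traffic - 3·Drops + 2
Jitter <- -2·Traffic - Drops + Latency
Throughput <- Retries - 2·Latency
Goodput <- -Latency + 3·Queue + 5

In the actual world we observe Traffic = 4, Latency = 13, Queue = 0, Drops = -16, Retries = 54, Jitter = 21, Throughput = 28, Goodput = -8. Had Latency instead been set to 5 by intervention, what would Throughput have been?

44

Under do(Latency=5), the mechanism Latency <- 2·Traffic + 5 is discarded; Latency is fixed at 5.
Drops = -3·Traffic - 4  [with Traffic=4]  = -16
Retries = Traffic - 3·Drops + 2  [with Traffic=4, Drops=-16]  = 54
Throughput = Retries - 2·Latency  [with Retries=54, Latency=5]  = 44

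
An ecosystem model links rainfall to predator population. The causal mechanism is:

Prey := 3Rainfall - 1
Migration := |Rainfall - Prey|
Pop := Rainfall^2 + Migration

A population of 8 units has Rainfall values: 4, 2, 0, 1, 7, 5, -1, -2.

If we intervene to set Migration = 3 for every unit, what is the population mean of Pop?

15.5

Every unit gets Migration=3 under the intervention. Pop values become 19, 7, 3, 4, 52, 28, 4, 7; E[Pop|do(Migration=3)] = 15.5.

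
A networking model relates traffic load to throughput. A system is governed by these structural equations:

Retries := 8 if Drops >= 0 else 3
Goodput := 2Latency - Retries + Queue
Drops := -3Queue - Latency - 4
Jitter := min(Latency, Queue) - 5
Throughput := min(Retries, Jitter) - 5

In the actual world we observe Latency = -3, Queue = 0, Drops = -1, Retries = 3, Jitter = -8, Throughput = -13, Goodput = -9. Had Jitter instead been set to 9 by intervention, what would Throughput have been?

The intervention breaks the incoming arrows to Jitter: Jitter := min(Latency, Queue) - 5 no longer applies, and Jitter = 9.
Drops = -3Queue - Latency - 4  [with Queue=0, Latency=-3]  = -1
Retries = 8 if Drops >= 0 else 3  [with Drops=-1]  = 3
Throughput = min(Retries, Jitter) - 5  [with Retries=3, Jitter=9]  = -2

-2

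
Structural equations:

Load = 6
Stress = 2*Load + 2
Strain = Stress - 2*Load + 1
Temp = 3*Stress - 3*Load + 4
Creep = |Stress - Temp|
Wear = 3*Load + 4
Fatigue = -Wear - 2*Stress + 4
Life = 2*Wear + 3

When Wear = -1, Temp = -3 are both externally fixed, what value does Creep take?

Setting Wear = -1, Temp = -3 by intervention discards those variables' equations.
Stress = 2*Load + 2  [with Load=6]  = 14
Creep = |Stress - Temp|  [with Stress=14, Temp=-3]  = 17

17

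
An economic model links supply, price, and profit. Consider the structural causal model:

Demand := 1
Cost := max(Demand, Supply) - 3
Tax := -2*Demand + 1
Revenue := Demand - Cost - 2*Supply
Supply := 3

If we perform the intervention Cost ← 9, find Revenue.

The intervention breaks the incoming arrows to Cost: Cost := max(Demand, Supply) - 3 no longer applies, and Cost = 9.
Revenue = Demand - Cost - 2*Supply  [with Demand=1, Cost=9, Supply=3]  = -14

-14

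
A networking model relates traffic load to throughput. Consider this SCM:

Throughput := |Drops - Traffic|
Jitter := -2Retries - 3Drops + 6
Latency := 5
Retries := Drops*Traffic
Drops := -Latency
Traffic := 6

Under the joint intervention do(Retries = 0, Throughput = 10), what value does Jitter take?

21

Setting Retries = 0, Throughput = 10 by intervention discards those variables' equations.
Drops = -Latency  [with Latency=5]  = -5
Jitter = -2Retries - 3Drops + 6  [with Retries=0, Drops=-5]  = 21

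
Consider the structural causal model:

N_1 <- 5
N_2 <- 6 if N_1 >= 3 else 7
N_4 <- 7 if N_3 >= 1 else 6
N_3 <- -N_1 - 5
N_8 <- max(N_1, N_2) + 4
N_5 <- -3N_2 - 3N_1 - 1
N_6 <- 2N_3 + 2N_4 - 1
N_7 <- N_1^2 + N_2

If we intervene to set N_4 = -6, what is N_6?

-33

Under do(N_4=-6), the mechanism N_4 <- 7 if N_3 >= 1 else 6 is discarded; N_4 is fixed at -6.
N_3 = -N_1 - 5  [with N_1=5]  = -10
N_6 = 2N_3 + 2N_4 - 1  [with N_3=-10, N_4=-6]  = -33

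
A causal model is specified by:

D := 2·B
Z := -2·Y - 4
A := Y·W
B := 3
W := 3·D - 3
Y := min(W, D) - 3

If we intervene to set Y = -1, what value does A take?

Intervening sets Y = -1 and removes its equation (Y := min(W, D) - 3).
D = 2·B  [with B=3]  = 6
W = 3·D - 3  [with D=6]  = 15
A = Y·W  [with Y=-1, W=15]  = -15

-15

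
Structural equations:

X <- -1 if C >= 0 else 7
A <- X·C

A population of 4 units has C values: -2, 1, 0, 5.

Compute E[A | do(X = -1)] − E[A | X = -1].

Under do(X=-1), X's equation is replaced by X=-1 for every unit. Per-unit A: 2, -1, 0, -5. Mean = -1.
E[A|X=-1] averages over only the 3 units with X=-1 (C = 1, 0, 5): A = -1, 0, -5, mean -2.
Difference = -1 − (-2) = 1.

1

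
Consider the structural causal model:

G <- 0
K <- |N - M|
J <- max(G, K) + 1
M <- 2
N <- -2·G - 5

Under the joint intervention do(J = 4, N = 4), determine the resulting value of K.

Under do(J = 4, N = 4), each intervened variable's structural equation is replaced by its fixed value.
K = |N - M|  [with N=4, M=2]  = 2

2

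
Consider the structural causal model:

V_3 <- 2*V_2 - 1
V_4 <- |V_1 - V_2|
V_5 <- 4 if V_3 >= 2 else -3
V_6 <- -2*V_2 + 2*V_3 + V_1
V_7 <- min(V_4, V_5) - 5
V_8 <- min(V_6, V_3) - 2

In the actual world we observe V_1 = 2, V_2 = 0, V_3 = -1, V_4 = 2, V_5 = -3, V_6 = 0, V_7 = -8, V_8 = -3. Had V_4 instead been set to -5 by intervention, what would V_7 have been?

The intervention breaks the incoming arrows to V_4: V_4 <- |V_1 - V_2| no longer applies, and V_4 = -5.
V_3 = 2*V_2 - 1  [with V_2=0]  = -1
V_5 = 4 if V_3 >= 2 else -3  [with V_3=-1]  = -3
V_7 = min(V_4, V_5) - 5  [with V_4=-5, V_5=-3]  = -10

-10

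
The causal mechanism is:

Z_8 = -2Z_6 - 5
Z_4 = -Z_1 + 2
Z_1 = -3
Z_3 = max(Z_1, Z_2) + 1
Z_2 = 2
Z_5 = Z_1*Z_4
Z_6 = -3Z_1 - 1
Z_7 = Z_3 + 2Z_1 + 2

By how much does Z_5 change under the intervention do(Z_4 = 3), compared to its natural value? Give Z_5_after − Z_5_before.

6

Intervening sets Z_4 = 3 and removes its equation (Z_4 = -Z_1 + 2).
Z_5 = Z_1*Z_4  [with Z_1=-3, Z_4=3]  = -9
Without intervention: Z_4 = -Z_1 + 2  [with Z_1=-3]  = 5; Z_5 = Z_1*Z_4  [with Z_1=-3, Z_4=5]  = -15.
Change = -9 − (-15) = 6.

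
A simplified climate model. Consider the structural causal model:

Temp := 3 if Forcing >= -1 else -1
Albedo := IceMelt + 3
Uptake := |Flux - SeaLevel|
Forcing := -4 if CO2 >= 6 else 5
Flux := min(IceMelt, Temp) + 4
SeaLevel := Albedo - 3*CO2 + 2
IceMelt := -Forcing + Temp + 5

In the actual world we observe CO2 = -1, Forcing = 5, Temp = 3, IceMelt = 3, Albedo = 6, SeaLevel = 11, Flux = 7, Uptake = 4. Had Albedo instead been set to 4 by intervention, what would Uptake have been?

do(Albedo=4) replaces the equation Albedo := IceMelt + 3 with the constant Albedo = 4.
Forcing = -4 if CO2 >= 6 else 5  [with CO2=-1]  = 5
Temp = 3 if Forcing >= -1 else -1  [with Forcing=5]  = 3
IceMelt = -Forcing + Temp + 5  [with Forcing=5, Temp=3]  = 3
SeaLevel = Albedo - 3*CO2 + 2  [with Albedo=4, CO2=-1]  = 9
Flux = min(IceMelt, Temp) + 4  [with IceMelt=3, Temp=3]  = 7
Uptake = |Flux - SeaLevel|  [with Flux=7, SeaLevel=9]  = 2

2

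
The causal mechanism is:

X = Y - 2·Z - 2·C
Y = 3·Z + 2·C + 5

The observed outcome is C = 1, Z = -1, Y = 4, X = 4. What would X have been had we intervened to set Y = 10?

The intervention breaks the incoming arrows to Y: Y = 3·Z + 2·C + 5 no longer applies, and Y = 10.
X = Y - 2·Z - 2·C  [with Y=10, Z=-1, C=1]  = 10

10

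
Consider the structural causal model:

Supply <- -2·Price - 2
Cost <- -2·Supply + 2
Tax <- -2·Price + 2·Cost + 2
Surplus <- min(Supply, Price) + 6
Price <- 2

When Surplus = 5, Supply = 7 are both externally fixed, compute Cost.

Setting Surplus = 5, Supply = 7 by intervention discards those variables' equations.
Cost = -2·Supply + 2  [with Supply=7]  = -12

-12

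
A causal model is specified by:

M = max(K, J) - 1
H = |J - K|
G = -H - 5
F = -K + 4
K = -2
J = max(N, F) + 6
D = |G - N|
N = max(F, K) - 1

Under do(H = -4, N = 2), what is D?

3

Under do(H = -4, N = 2), each intervened variable's structural equation is replaced by its fixed value.
G = -H - 5  [with H=-4]  = -1
D = |G - N|  [with G=-1, N=2]  = 3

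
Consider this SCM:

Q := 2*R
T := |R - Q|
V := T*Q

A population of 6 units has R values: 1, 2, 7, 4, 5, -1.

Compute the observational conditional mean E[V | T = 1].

0

E[V|T=1] averages over only the 2 units with T=1 (R = 1, -1): V = 2, -2, mean 0.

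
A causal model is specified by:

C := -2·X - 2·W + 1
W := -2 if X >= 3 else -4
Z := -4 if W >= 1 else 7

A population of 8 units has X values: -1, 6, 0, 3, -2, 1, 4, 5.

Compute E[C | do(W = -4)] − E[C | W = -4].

-5

do(W=-4) breaks W's dependence on X. With W=-4 fixed, C across the units is 11, -3, 9, 3, 13, 7, 1, -1, mean 5.
E[C|W=-4] averages over only the 4 units with W=-4 (X = -1, 0, -2, 1): C = 11, 9, 13, 7, mean 10.
Difference = 5 − 10 = -5.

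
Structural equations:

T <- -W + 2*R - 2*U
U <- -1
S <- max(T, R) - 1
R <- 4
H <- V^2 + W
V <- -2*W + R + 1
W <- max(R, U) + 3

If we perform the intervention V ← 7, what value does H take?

56

Under do(V=7), the mechanism V <- -2*W + R + 1 is discarded; V is fixed at 7.
W = max(R, U) + 3  [with R=4, U=-1]  = 7
H = V^2 + W  [with V=7, W=7]  = 56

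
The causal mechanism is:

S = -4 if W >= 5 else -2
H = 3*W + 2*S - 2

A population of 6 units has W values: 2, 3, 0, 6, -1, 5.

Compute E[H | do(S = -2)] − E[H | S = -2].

do(S=-2) breaks S's dependence on W. With S=-2 fixed, H across the units is 0, 3, -6, 12, -9, 9, mean 1.5.
Observing S=-2 restricts to units where S's equation naturally yields -2: W ∈ {2, 3, 0, -1}. In that subpopulation H = 0, 3, -6, -9, mean -3.
Difference = 1.5 − (-3) = 4.5.

4.5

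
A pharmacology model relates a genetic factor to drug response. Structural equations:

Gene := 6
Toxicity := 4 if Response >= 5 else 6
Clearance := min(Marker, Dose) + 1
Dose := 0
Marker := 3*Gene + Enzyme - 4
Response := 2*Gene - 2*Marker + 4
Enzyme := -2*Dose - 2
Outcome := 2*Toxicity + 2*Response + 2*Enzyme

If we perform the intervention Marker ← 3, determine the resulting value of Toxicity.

4

Under do(Marker=3), the mechanism Marker := 3*Gene + Enzyme - 4 is discarded; Marker is fixed at 3.
Response = 2*Gene - 2*Marker + 4  [with Gene=6, Marker=3]  = 10
Toxicity = 4 if Response >= 5 else 6  [with Response=10]  = 4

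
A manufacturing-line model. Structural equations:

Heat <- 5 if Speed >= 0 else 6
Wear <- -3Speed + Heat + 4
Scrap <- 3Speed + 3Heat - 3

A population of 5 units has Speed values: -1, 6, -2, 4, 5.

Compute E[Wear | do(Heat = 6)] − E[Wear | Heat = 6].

The intervention sets Heat=6 in all 5 units regardless of Speed. Recomputing Wear per unit gives 13, -8, 16, -2, -5; average 2.8.
E[Wear|Heat=6] averages over only the 2 units with Heat=6 (Speed = -1, -2): Wear = 13, 16, mean 14.5.
Difference = 2.8 − 14.5 = -11.7.

-11.7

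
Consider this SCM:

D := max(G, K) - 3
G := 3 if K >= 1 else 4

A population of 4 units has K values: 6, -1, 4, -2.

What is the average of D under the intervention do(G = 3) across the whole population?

1

Every unit gets G=3 under the intervention. D values become 3, 0, 1, 0; E[D|do(G=3)] = 1.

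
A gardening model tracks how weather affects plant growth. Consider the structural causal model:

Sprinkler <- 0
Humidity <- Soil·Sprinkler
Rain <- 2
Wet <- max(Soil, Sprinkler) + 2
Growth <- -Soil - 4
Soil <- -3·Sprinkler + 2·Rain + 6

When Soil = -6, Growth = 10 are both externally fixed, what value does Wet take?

2

The joint intervention fixes Soil = -6, Growth = 10, removing each variable's own equation.
Wet = max(Soil, Sprinkler) + 2  [with Soil=-6, Sprinkler=0]  = 2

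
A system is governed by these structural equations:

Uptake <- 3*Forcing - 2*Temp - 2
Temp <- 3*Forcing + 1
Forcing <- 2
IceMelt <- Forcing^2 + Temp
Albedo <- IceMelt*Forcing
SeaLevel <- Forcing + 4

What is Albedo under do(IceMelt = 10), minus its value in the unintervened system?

The intervention breaks the incoming arrows to IceMelt: IceMelt <- Forcing^2 + Temp no longer applies, and IceMelt = 10.
Albedo = IceMelt*Forcing  [with IceMelt=10, Forcing=2]  = 20
Without intervention: Temp = 3*Forcing + 1  [with Forcing=2]  = 7; IceMelt = Forcing^2 + Temp  [with Forcing=2, Temp=7]  = 11; Albedo = IceMelt*Forcing  [with IceMelt=11, Forcing=2]  = 22.
Change = 20 − 22 = -2.

-2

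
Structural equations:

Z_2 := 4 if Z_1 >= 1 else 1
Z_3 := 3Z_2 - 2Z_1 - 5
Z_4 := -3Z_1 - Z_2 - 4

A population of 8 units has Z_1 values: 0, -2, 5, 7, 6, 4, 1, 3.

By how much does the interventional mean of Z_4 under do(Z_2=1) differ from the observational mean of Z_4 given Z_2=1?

-12

The intervention sets Z_2=1 in all 8 units regardless of Z_1. Recomputing Z_4 per unit gives -5, 1, -20, -26, -23, -17, -8, -14; average -14.
E[Z_4|Z_2=1] averages over only the 2 units with Z_2=1 (Z_1 = 0, -2): Z_4 = -5, 1, mean -2.
Difference = -14 − (-2) = -12.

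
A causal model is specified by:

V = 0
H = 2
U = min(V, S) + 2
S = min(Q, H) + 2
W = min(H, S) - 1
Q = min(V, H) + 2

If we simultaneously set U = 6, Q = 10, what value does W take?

1

The joint intervention fixes U = 6, Q = 10, removing each variable's own equation.
S = min(Q, H) + 2  [with Q=10, H=2]  = 4
W = min(H, S) - 1  [with H=2, S=4]  = 1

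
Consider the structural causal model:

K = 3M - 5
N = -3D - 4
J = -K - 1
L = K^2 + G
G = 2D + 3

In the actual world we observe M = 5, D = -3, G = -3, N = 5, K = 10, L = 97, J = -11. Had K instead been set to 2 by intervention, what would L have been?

1

The intervention breaks the incoming arrows to K: K = 3M - 5 no longer applies, and K = 2.
G = 2D + 3  [with D=-3]  = -3
L = K^2 + G  [with K=2, G=-3]  = 1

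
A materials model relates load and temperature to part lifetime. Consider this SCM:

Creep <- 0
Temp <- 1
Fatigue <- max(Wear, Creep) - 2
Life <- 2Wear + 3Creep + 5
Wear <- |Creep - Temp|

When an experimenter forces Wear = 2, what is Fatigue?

The intervention breaks the incoming arrows to Wear: Wear <- |Creep - Temp| no longer applies, and Wear = 2.
Fatigue = max(Wear, Creep) - 2  [with Wear=2, Creep=0]  = 0

0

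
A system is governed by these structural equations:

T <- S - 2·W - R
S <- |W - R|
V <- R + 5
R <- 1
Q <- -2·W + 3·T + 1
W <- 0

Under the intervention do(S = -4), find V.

6

The intervention breaks the incoming arrows to S: S <- |W - R| no longer applies, and S = -4.
No directed path runs from S to V, so V keeps its natural value.
V = R + 5  [with R=1]  = 6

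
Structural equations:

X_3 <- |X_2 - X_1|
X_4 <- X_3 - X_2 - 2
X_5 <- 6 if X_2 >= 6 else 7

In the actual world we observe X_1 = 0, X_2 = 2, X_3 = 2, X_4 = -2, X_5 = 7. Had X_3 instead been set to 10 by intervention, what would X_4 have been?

6

The intervention breaks the incoming arrows to X_3: X_3 <- |X_2 - X_1| no longer applies, and X_3 = 10.
X_4 = X_3 - X_2 - 2  [with X_3=10, X_2=2]  = 6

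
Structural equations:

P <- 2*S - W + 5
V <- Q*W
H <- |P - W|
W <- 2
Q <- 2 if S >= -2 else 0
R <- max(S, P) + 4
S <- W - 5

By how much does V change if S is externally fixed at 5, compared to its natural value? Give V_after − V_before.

4

Under do(S=5), the mechanism S <- W - 5 is discarded; S is fixed at 5.
Q = 2 if S >= -2 else 0  [with S=5]  = 2
V = Q*W  [with Q=2, W=2]  = 4
Without intervention: S = W - 5  [with W=2]  = -3; Q = 2 if S >= -2 else 0  [with S=-3]  = 0; V = Q*W  [with Q=0, W=2]  = 0.
Change = 4 − 0 = 4.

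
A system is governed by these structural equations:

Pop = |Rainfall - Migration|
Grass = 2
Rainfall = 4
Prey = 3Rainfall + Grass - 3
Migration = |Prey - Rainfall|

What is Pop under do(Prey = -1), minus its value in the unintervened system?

do(Prey=-1) replaces the equation Prey = 3Rainfall + Grass - 3 with the constant Prey = -1.
Migration = |Prey - Rainfall|  [with Prey=-1, Rainfall=4]  = 5
Pop = |Rainfall - Migration|  [with Rainfall=4, Migration=5]  = 1
Without intervention: Prey = 3Rainfall + Grass - 3  [with Rainfall=4, Grass=2]  = 11; Migration = |Prey - Rainfall|  [with Prey=11, Rainfall=4]  = 7; Pop = |Rainfall - Migration|  [with Rainfall=4, Migration=7]  = 3.
Change = 1 − 3 = -2.

-2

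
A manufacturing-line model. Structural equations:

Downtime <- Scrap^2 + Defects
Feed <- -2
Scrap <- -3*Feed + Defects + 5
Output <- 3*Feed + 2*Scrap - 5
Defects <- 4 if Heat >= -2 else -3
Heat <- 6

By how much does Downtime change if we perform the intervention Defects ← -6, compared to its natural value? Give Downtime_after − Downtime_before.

The intervention breaks the incoming arrows to Defects: Defects <- 4 if Heat >= -2 else -3 no longer applies, and Defects = -6.
Scrap = -3*Feed + Defects + 5  [with Feed=-2, Defects=-6]  = 5
Downtime = Scrap^2 + Defects  [with Scrap=5, Defects=-6]  = 19
Without intervention: Defects = 4 if Heat >= -2 else -3  [with Heat=6]  = 4; Scrap = -3*Feed + Defects + 5  [with Feed=-2, Defects=4]  = 15; Downtime = Scrap^2 + Defects  [with Scrap=15, Defects=4]  = 229.
Change = 19 − 229 = -210.

-210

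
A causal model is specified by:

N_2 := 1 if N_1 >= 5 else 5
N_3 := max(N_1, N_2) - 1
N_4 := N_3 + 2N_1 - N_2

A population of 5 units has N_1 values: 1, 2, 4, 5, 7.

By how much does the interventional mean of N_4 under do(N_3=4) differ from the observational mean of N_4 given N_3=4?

2.2

Under do(N_3=4), N_3's equation is replaced by N_3=4 for every unit. Per-unit N_4: 1, 3, 7, 13, 17. Mean = 8.2.
Conditioning on N_3=4 selects the 4 unit(s) with N_1 ∈ {1, 2, 4, 5}. Their N_4 values: 1, 3, 7, 13. Mean = 6.
Difference = 8.2 − 6 = 2.2.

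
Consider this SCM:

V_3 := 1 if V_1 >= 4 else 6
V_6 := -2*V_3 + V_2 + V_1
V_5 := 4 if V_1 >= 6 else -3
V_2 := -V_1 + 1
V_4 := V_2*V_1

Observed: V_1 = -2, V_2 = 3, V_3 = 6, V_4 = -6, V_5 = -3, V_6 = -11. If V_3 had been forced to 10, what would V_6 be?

The intervention breaks the incoming arrows to V_3: V_3 := 1 if V_1 >= 4 else 6 no longer applies, and V_3 = 10.
V_2 = -V_1 + 1  [with V_1=-2]  = 3
V_6 = -2*V_3 + V_2 + V_1  [with V_3=10, V_2=3, V_1=-2]  = -19

-19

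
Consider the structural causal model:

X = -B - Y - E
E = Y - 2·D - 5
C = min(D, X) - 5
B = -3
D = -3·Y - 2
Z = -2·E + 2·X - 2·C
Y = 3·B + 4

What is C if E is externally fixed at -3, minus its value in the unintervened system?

Under do(E=-3), the mechanism E = Y - 2·D - 5 is discarded; E is fixed at -3.
Y = 3·B + 4  [with B=-3]  = -5
D = -3·Y - 2  [with Y=-5]  = 13
X = -B - Y - E  [with B=-3, Y=-5, E=-3]  = 11
C = min(D, X) - 5  [with D=13, X=11]  = 6
Without intervention: Y = 3·B + 4  [with B=-3]  = -5; D = -3·Y - 2  [with Y=-5]  = 13; E = Y - 2·D - 5  [with Y=-5, D=13]  = -36; X = -B - Y - E  [with B=-3, Y=-5, E=-36]  = 44; C = min(D, X) - 5  [with D=13, X=44]  = 8.
Change = 6 − 8 = -2.

-2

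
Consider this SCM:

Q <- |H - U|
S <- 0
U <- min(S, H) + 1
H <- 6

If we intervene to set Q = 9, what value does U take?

1

Under do(Q=9), the mechanism Q <- |H - U| is discarded; Q is fixed at 9.
Since U is not a descendant of the intervened variable, it is unaffected.
U = min(S, H) + 1  [with S=0, H=6]  = 1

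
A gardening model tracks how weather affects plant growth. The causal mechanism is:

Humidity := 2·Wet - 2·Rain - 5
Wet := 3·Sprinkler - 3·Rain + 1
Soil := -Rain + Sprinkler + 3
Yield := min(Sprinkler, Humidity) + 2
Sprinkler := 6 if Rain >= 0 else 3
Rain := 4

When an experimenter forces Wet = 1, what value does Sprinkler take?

6

The intervention breaks the incoming arrows to Wet: Wet := 3·Sprinkler - 3·Rain + 1 no longer applies, and Wet = 1.
Since Sprinkler is not a descendant of the intervened variable, it is unaffected.
Sprinkler = 6 if Rain >= 0 else 3  [with Rain=4]  = 6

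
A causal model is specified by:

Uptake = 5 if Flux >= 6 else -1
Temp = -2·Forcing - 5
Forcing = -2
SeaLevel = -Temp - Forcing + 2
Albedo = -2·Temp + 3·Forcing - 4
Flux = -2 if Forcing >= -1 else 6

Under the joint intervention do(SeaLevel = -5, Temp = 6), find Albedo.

Setting SeaLevel = -5, Temp = 6 by intervention discards those variables' equations.
Albedo = -2·Temp + 3·Forcing - 4  [with Temp=6, Forcing=-2]  = -22

-22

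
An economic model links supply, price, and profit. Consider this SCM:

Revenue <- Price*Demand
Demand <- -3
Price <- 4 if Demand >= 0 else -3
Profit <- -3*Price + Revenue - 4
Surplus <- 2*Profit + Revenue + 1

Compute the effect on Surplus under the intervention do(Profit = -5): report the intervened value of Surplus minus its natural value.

Intervening sets Profit = -5 and removes its equation (Profit <- -3*Price + Revenue - 4).
Price = 4 if Demand >= 0 else -3  [with Demand=-3]  = -3
Revenue = Price*Demand  [with Price=-3, Demand=-3]  = 9
Surplus = 2*Profit + Revenue + 1  [with Profit=-5, Revenue=9]  = 0
Without intervention: Price = 4 if Demand >= 0 else -3  [with Demand=-3]  = -3; Revenue = Price*Demand  [with Price=-3, Demand=-3]  = 9; Profit = -3*Price + Revenue - 4  [with Price=-3, Revenue=9]  = 14; Surplus = 2*Profit + Revenue + 1  [with Profit=14, Revenue=9]  = 38.
Change = 0 − 38 = -38.

-38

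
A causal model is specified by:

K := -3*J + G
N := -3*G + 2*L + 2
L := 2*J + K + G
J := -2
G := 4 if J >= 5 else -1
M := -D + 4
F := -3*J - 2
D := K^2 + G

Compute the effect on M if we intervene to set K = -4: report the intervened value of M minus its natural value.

9

The intervention breaks the incoming arrows to K: K := -3*J + G no longer applies, and K = -4.
G = 4 if J >= 5 else -1  [with J=-2]  = -1
D = K^2 + G  [with K=-4, G=-1]  = 15
M = -D + 4  [with D=15]  = -11
Without intervention: G = 4 if J >= 5 else -1  [with J=-2]  = -1; K = -3*J + G  [with J=-2, G=-1]  = 5; D = K^2 + G  [with K=5, G=-1]  = 24; M = -D + 4  [with D=24]  = -20.
Change = -11 − (-20) = 9.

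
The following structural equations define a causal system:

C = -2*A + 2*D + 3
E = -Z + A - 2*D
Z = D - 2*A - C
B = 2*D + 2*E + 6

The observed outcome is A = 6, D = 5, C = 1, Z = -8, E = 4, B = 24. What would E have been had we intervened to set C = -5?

-2

do(C=-5) replaces the equation C = -2*A + 2*D + 3 with the constant C = -5.
Z = D - 2*A - C  [with D=5, A=6, C=-5]  = -2
E = -Z + A - 2*D  [with Z=-2, A=6, D=5]  = -2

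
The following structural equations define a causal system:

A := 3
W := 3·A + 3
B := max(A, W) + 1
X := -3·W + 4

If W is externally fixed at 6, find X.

-14

Under do(W=6), the mechanism W := 3·A + 3 is discarded; W is fixed at 6.
X = -3·W + 4  [with W=6]  = -14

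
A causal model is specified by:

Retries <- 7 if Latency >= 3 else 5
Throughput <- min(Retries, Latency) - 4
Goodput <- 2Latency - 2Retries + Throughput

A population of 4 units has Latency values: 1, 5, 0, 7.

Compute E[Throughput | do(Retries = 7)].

Every unit gets Retries=7 under the intervention. Throughput values become -3, 1, -4, 3; E[Throughput|do(Retries=7)] = -0.75.

-0.75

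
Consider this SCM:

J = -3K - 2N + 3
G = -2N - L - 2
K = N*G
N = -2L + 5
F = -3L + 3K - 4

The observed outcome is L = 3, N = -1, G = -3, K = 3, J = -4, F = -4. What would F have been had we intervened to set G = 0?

-13

The intervention breaks the incoming arrows to G: G = -2N - L - 2 no longer applies, and G = 0.
N = -2L + 5  [with L=3]  = -1
K = N*G  [with N=-1, G=0]  = 0
F = -3L + 3K - 4  [with L=3, K=0]  = -13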